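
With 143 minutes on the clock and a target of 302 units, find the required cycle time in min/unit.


Formula: CT = Available Time / Number of Units
CT = 143 min / 302 units
CT = 0.47 min/unit

0.47 min/unit


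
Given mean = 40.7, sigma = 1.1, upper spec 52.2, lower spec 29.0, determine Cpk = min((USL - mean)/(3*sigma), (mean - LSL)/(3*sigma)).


Cpu = (52.2 - 40.7) / (3 * 1.1) = 3.48
Cpl = (40.7 - 29.0) / (3 * 1.1) = 3.55
Cpk = min(3.48, 3.55) = 3.48

3.48


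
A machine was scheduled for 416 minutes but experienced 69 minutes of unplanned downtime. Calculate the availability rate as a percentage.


Formula: Availability = (Planned Time - Downtime) / Planned Time * 100
Uptime = 416 - 69 = 347 min
Availability = 347 / 416 * 100 = 83.4%

83.4%


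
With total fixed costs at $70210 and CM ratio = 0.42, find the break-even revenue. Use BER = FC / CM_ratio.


Formula: BER = Fixed Costs / Contribution Margin Ratio
BER = $70210 / 0.42
BER = $167166.67 (to the nearest cent)

$167166.67


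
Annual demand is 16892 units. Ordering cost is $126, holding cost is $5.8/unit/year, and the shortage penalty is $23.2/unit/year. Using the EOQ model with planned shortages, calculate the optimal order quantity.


Formula: EOQ* = sqrt(2DS/H) * sqrt((H+P)/P)
Base EOQ = sqrt(2*16892*126/5.8) = 856.7 units
Correction = sqrt((5.8+23.2)/23.2) = 1.11803
EOQ* = 856.7 * 1.11803 = 957.8 units

957.8 units


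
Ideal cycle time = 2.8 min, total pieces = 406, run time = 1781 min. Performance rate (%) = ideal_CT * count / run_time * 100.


Formula: Performance = (Ideal CT * Total Count) / Run Time * 100
Ideal output time = 2.8 * 406 = 1136.8 min
Performance = 1136.8 / 1781 * 100 = 63.8%

63.8%


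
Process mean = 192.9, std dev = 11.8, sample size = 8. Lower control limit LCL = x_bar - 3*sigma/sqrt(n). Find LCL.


LCL = 192.9 - 3 * 11.8 / sqrt(8)

180.38


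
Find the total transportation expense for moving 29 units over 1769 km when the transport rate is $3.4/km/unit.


TC = dist * cost * units = 1769 * 3.4 * 29 = $174423.40

$174423.40


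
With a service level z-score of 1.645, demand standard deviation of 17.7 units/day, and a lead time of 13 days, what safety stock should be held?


Formula: SS = z * sigma_d * sqrt(LT)
sqrt(LT) = sqrt(13) = 3.6056
SS = 1.645 * 17.7 * 3.6056
SS = 105.0 units

105.0 units


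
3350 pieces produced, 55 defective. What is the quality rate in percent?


Formula: Quality Rate = Good Pieces / Total Pieces * 100
Good pieces = 3350 - 55 = 3295
QR = 3295 / 3350 * 100 = 98.4%

98.4%


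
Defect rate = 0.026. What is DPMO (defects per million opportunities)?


DPMO = defect_rate * 1000000 = 0.026 * 1000000

26000


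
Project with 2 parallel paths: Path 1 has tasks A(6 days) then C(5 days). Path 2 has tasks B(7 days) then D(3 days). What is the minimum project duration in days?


Path 1 = 6 + 5 = 11 days
Path 2 = 7 + 3 = 10 days
Duration = max(11, 10) = 11 days

11 days


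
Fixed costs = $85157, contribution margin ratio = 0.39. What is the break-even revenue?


Formula: BER = Fixed Costs / Contribution Margin Ratio
BER = $85157 / 0.39
BER = $218351.28 (to the nearest cent)

$218351.28


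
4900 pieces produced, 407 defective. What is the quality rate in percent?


Formula: Quality Rate = Good Pieces / Total Pieces * 100
Good pieces = 4900 - 407 = 4493
QR = 4493 / 4900 * 100 = 91.7%

91.7%


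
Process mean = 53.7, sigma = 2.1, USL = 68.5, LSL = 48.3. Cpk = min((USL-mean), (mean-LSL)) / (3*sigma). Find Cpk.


Cpu = (68.5 - 53.7) / (3 * 2.1) = 2.35
Cpl = (53.7 - 48.3) / (3 * 2.1) = 0.86
Cpk = min(2.35, 0.86) = 0.86

0.86


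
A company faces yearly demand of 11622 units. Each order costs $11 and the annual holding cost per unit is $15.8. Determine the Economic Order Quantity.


Formula: EOQ = sqrt(2 * D * S / H)
Numerator: 2 * 11622 * 11 = 255684
2DS/H = 255684 / 15.8 = 16182.5
EOQ = sqrt(16182.5) = 127.2 units

127.2 units


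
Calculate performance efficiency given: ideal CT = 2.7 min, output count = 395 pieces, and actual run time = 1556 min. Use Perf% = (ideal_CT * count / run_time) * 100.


Formula: Performance = (Ideal CT * Total Count) / Run Time * 100
Ideal output time = 2.7 * 395 = 1066.5 min
Performance = 1066.5 / 1556 * 100 = 68.5%

68.5%


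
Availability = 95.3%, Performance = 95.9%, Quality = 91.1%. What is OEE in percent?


Formula: OEE = Availability * Performance * Quality / 10000
A * P = 95.3% * 95.9% / 100 = 91.39%
OEE = 91.39% * 91.1% / 100 = 83.3%

83.3%


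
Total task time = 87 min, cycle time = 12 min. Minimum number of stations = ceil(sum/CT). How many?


Formula: N_min = ceil(Sum of Task Times / Cycle Time)
N_min = ceil(87 min / 12 min) = ceil(7.25)
N_min = 8 stations

8


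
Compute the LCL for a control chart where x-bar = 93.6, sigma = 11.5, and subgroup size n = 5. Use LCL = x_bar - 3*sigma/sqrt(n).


LCL = 93.6 - 3 * 11.5 / sqrt(5)

78.17


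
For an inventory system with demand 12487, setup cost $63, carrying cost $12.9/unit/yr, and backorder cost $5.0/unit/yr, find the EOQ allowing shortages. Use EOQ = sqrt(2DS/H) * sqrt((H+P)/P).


Formula: EOQ* = sqrt(2DS/H) * sqrt((H+P)/P)
Base EOQ = sqrt(2*12487*63/12.9) = 349.24 units
Correction = sqrt((12.9+5.0)/5.0) = 1.89209
EOQ* = 349.24 * 1.89209 = 660.8 units

660.8 units


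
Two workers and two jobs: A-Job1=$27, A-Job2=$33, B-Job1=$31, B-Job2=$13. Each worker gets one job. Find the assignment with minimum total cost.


Option 1: A->1 + B->2 = $27 + $13 = $40
Option 2: A->2 + B->1 = $33 + $31 = $64
Min cost = min($40, $64) = $40

$40


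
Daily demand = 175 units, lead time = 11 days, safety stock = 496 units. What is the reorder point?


Formula: ROP = (Daily Demand * Lead Time) + Safety Stock
Demand during lead time = 175 * 11 = 1925 units
ROP = 1925 + 496 = 2421 units

2421 units


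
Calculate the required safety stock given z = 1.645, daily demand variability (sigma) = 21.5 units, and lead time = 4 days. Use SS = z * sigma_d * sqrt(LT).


Formula: SS = z * sigma_d * sqrt(LT)
sqrt(LT) = sqrt(4) = 2.0
SS = 1.645 * 21.5 * 2.0
SS = 70.7 units

70.7 units


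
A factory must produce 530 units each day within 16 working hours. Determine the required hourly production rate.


Formula: Production Rate = Daily Demand / Available Hours
Rate = 530 units/day / 16 hours/day
Rate = 33.1 units/hour

33.1 units/hour


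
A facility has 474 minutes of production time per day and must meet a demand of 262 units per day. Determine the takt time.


Formula: Takt Time = Available Production Time / Customer Demand
Takt = 474 min/day / 262 units/day
Takt = 1.81 min/unit

1.81 min/unit


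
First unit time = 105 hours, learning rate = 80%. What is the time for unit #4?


Formula: T_n = T_1 * (learning_rate)^(log2(n)) where learning_rate = rate/100
Doublings = log2(4) = 2
T_n = 105 * 0.8^2
T_n = 105 * 0.64 = 67.2 hours

67.2 hours


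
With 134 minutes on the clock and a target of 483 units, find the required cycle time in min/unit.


Formula: CT = Available Time / Number of Units
CT = 134 min / 483 units
CT = 0.28 min/unit

0.28 min/unit


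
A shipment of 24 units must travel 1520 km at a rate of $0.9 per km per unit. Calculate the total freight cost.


TC = dist * cost * units = 1520 * 0.9 * 24 = $32832.00

$32832.00


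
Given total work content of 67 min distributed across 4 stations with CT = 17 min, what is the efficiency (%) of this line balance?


Formula: Efficiency = Sum of Task Times / (N_stations * CT) * 100
Total station capacity = 4 stations * 17 min = 68 min
Efficiency = 67 / 68 * 100 = 98.5%

98.5%


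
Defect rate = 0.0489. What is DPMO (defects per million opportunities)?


DPMO = defect_rate * 1000000 = 0.0489 * 1000000

48900


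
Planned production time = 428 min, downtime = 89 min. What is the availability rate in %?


Formula: Availability = (Planned Time - Downtime) / Planned Time * 100
Uptime = 428 - 89 = 339 min
Availability = 339 / 428 * 100 = 79.2%

79.2%


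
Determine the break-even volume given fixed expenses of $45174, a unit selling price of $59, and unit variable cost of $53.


Formula: BEQ = Fixed Costs / (Price - Variable Cost)
Contribution margin = $59 - $53 = $6/unit
BEQ = ceil($45174 / $6/unit) = ceil(7529.0) = 7529 units

7529 units


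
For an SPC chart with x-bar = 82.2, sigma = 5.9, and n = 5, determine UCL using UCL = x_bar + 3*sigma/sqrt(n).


UCL = 82.2 + 3 * 5.9 / sqrt(5)

90.12


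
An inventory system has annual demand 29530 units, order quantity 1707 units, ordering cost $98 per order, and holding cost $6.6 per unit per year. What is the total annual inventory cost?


TC = 29530/1707 * 98 + 1707/2 * 6.6

$7328.44


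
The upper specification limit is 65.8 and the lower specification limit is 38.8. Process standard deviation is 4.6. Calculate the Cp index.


Cp = (65.8 - 38.8) / (6 * 4.6)

0.98


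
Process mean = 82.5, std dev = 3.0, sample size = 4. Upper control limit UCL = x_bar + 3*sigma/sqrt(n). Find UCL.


UCL = 82.5 + 3 * 3.0 / sqrt(4)

87.0


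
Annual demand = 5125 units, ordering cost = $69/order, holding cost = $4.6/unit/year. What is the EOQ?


Formula: EOQ = sqrt(2 * D * S / H)
Numerator: 2 * 5125 * 69 = 707250
2DS/H = 707250 / 4.6 = 153750.0
EOQ = sqrt(153750.0) = 392.1 units

392.1 units


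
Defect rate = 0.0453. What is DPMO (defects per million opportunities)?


DPMO = defect_rate * 1000000 = 0.0453 * 1000000

45300


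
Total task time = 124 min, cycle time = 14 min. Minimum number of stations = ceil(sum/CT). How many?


Formula: N_min = ceil(Sum of Task Times / Cycle Time)
N_min = ceil(124 min / 14 min) = ceil(8.8571)
N_min = 9 stations

9


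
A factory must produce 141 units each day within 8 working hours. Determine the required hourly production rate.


Formula: Production Rate = Daily Demand / Available Hours
Rate = 141 units/day / 8 hours/day
Rate = 17.6 units/hour

17.6 units/hour


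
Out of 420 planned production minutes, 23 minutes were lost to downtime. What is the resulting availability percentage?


Formula: Availability = (Planned Time - Downtime) / Planned Time * 100
Uptime = 420 - 23 = 397 min
Availability = 397 / 420 * 100 = 94.5%

94.5%


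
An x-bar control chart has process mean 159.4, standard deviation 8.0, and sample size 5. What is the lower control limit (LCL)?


LCL = 159.4 - 3 * 8.0 / sqrt(5)

148.67


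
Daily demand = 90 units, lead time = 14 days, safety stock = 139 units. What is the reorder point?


Formula: ROP = (Daily Demand * Lead Time) + Safety Stock
Demand during lead time = 90 * 14 = 1260 units
ROP = 1260 + 139 = 1399 units

1399 units


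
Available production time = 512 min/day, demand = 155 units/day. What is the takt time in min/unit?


Formula: Takt Time = Available Production Time / Customer Demand
Takt = 512 min/day / 155 units/day
Takt = 3.3 min/unit

3.3 min/unit


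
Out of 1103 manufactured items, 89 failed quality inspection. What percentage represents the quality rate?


Formula: Quality Rate = Good Pieces / Total Pieces * 100
Good pieces = 1103 - 89 = 1014
QR = 1014 / 1103 * 100 = 91.9%

91.9%


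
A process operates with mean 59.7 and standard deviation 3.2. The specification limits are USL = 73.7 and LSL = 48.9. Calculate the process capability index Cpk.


Cpu = (73.7 - 59.7) / (3 * 3.2) = 1.46
Cpl = (59.7 - 48.9) / (3 * 3.2) = 1.13
Cpk = min(1.46, 1.13) = 1.13

1.13


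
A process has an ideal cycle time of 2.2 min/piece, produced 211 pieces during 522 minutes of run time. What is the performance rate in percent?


Formula: Performance = (Ideal CT * Total Count) / Run Time * 100
Ideal output time = 2.2 * 211 = 464.2 min
Performance = 464.2 / 522 * 100 = 88.9%

88.9%


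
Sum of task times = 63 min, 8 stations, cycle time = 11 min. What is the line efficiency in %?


Formula: Efficiency = Sum of Task Times / (N_stations * CT) * 100
Total station capacity = 8 stations * 11 min = 88 min
Efficiency = 63 / 88 * 100 = 71.6%

71.6%


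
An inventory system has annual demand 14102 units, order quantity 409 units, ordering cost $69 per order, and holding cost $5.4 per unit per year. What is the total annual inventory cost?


TC = 14102/409 * 69 + 409/2 * 5.4

$3483.37


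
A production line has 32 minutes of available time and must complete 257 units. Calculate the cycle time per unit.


Formula: CT = Available Time / Number of Units
CT = 32 min / 257 units
CT = 0.12 min/unit

0.12 min/unit


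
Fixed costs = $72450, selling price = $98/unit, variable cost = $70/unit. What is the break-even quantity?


Formula: BEQ = Fixed Costs / (Price - Variable Cost)
Contribution margin = $98 - $70 = $28/unit
BEQ = ceil($72450 / $28/unit) = ceil(2587.5) = 2588 units

2588 units


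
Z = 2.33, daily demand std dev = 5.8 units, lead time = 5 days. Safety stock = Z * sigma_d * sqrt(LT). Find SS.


Formula: SS = z * sigma_d * sqrt(LT)
sqrt(LT) = sqrt(5) = 2.2361
SS = 2.33 * 5.8 * 2.2361
SS = 30.2 units

30.2 units


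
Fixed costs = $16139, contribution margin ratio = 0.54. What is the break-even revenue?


Formula: BER = Fixed Costs / Contribution Margin Ratio
BER = $16139 / 0.54
BER = $29887.04 (to the nearest cent)

$29887.04


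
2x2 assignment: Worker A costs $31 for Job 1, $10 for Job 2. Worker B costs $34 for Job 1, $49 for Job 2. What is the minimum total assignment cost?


Option 1: A->1 + B->2 = $31 + $49 = $80
Option 2: A->2 + B->1 = $10 + $34 = $44
Min cost = min($80, $44) = $44

$44


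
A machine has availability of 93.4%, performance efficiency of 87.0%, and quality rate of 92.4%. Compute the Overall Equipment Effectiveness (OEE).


Formula: OEE = Availability * Performance * Quality / 10000
A * P = 93.4% * 87.0% / 100 = 81.26%
OEE = 81.26% * 92.4% / 100 = 75.1%

75.1%


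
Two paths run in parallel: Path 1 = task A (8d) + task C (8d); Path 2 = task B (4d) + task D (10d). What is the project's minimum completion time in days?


Path 1 = 8 + 8 = 16 days
Path 2 = 4 + 10 = 14 days
Duration = max(16, 14) = 16 days

16 days


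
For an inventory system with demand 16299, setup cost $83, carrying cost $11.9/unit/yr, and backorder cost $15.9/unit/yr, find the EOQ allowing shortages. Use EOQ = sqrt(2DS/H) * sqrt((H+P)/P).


Formula: EOQ* = sqrt(2DS/H) * sqrt((H+P)/P)
Base EOQ = sqrt(2*16299*83/11.9) = 476.83 units
Correction = sqrt((11.9+15.9)/15.9) = 1.32228
EOQ* = 476.83 * 1.32228 = 630.5 units

630.5 units


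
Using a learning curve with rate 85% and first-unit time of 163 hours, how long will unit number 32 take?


Formula: T_n = T_1 * (learning_rate)^(log2(n)) where learning_rate = rate/100
Doublings = log2(32) = 5
T_n = 163 * 0.85^5
T_n = 163 * 0.4437 = 72.3 hours

72.3 hours


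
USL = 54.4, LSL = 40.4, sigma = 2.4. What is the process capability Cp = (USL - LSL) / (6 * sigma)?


Cp = (54.4 - 40.4) / (6 * 2.4)

0.97


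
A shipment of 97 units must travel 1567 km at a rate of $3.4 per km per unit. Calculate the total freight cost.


TC = dist * cost * units = 1567 * 3.4 * 97 = $516796.60

$516796.60


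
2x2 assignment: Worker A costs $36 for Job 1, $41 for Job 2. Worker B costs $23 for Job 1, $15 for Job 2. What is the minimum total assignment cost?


Option 1: A->1 + B->2 = $36 + $15 = $51
Option 2: A->2 + B->1 = $41 + $23 = $64
Min cost = min($51, $64) = $51

$51


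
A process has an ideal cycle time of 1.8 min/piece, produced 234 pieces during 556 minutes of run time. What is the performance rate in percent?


Formula: Performance = (Ideal CT * Total Count) / Run Time * 100
Ideal output time = 1.8 * 234 = 421.2 min
Performance = 421.2 / 556 * 100 = 75.8%

75.8%


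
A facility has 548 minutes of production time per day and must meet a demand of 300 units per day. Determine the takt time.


Formula: Takt Time = Available Production Time / Customer Demand
Takt = 548 min/day / 300 units/day
Takt = 1.83 min/unit

1.83 min/unit


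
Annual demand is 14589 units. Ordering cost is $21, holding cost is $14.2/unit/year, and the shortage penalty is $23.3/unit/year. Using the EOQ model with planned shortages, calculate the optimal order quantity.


Formula: EOQ* = sqrt(2DS/H) * sqrt((H+P)/P)
Base EOQ = sqrt(2*14589*21/14.2) = 207.73 units
Correction = sqrt((14.2+23.3)/23.3) = 1.26864
EOQ* = 207.73 * 1.26864 = 263.5 units

263.5 units


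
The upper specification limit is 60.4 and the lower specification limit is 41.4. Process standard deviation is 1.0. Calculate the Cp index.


Cp = (60.4 - 41.4) / (6 * 1.0)

3.17


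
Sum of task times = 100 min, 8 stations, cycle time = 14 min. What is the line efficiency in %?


Formula: Efficiency = Sum of Task Times / (N_stations * CT) * 100
Total station capacity = 8 stations * 14 min = 112 min
Efficiency = 100 / 112 * 100 = 89.3%

89.3%


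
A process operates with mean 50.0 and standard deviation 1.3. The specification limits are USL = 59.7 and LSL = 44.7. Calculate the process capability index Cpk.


Cpu = (59.7 - 50.0) / (3 * 1.3) = 2.49
Cpl = (50.0 - 44.7) / (3 * 1.3) = 1.36
Cpk = min(2.49, 1.36) = 1.36

1.36


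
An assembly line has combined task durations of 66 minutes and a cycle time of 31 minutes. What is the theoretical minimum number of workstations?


Formula: N_min = ceil(Sum of Task Times / Cycle Time)
N_min = ceil(66 min / 31 min) = ceil(2.129)
N_min = 3 stations

3


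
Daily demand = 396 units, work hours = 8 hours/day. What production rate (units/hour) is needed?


Formula: Production Rate = Daily Demand / Available Hours
Rate = 396 units/day / 8 hours/day
Rate = 49.5 units/hour

49.5 units/hour


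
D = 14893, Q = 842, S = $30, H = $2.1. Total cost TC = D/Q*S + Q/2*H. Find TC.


TC = 14893/842 * 30 + 842/2 * 2.1

$1414.73


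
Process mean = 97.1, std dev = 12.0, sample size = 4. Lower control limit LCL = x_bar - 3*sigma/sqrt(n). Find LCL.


LCL = 97.1 - 3 * 12.0 / sqrt(4)

79.1


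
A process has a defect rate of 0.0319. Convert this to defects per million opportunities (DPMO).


DPMO = defect_rate * 1000000 = 0.0319 * 1000000

31900


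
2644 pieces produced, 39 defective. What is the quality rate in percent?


Formula: Quality Rate = Good Pieces / Total Pieces * 100
Good pieces = 2644 - 39 = 2605
QR = 2605 / 2644 * 100 = 98.5%

98.5%


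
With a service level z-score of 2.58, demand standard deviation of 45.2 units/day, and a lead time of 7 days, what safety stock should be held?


Formula: SS = z * sigma_d * sqrt(LT)
sqrt(LT) = sqrt(7) = 2.6458
SS = 2.58 * 45.2 * 2.6458
SS = 308.5 units

308.5 units


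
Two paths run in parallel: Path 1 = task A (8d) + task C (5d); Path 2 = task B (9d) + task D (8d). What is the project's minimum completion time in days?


Path 1 = 8 + 5 = 13 days
Path 2 = 9 + 8 = 17 days
Duration = max(13, 17) = 17 days

17 days


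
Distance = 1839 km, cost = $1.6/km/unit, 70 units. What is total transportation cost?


TC = dist * cost * units = 1839 * 1.6 * 70 = $205968.00

$205968.00


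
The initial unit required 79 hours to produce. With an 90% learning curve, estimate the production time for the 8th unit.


Formula: T_n = T_1 * (learning_rate)^(log2(n)) where learning_rate = rate/100
Doublings = log2(8) = 3
T_n = 79 * 0.9^3
T_n = 79 * 0.729 = 57.6 hours

57.6 hours


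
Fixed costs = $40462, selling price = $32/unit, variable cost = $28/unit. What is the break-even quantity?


Formula: BEQ = Fixed Costs / (Price - Variable Cost)
Contribution margin = $32 - $28 = $4/unit
BEQ = ceil($40462 / $4/unit) = ceil(10115.5) = 10116 units

10116 units


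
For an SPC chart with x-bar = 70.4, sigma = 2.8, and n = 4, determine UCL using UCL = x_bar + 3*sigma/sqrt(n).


UCL = 70.4 + 3 * 2.8 / sqrt(4)

74.6


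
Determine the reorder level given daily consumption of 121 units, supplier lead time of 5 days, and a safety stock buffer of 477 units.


Formula: ROP = (Daily Demand * Lead Time) + Safety Stock
Demand during lead time = 121 * 5 = 605 units
ROP = 605 + 477 = 1082 units

1082 units


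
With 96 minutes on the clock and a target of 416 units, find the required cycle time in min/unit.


Formula: CT = Available Time / Number of Units
CT = 96 min / 416 units
CT = 0.23 min/unit

0.23 min/unit


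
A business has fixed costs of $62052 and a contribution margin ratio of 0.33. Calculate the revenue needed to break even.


Formula: BER = Fixed Costs / Contribution Margin Ratio
BER = $62052 / 0.33
BER = $188036.36 (to the nearest cent)

$188036.36


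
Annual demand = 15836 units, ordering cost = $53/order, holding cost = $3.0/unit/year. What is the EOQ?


Formula: EOQ = sqrt(2 * D * S / H)
Numerator: 2 * 15836 * 53 = 1678616
2DS/H = 1678616 / 3.0 = 559538.7
EOQ = sqrt(559538.7) = 748.0 units

748.0 units


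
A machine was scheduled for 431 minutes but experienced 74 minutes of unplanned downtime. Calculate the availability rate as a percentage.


Formula: Availability = (Planned Time - Downtime) / Planned Time * 100
Uptime = 431 - 74 = 357 min
Availability = 357 / 431 * 100 = 82.8%

82.8%


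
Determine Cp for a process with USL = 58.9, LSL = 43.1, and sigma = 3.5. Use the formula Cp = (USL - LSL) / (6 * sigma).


Cp = (58.9 - 43.1) / (6 * 3.5)

0.75


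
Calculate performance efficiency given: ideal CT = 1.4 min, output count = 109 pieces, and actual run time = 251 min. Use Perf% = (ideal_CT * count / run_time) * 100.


Formula: Performance = (Ideal CT * Total Count) / Run Time * 100
Ideal output time = 1.4 * 109 = 152.6 min
Performance = 152.6 / 251 * 100 = 60.8%

60.8%


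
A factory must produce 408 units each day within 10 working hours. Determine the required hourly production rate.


Formula: Production Rate = Daily Demand / Available Hours
Rate = 408 units/day / 10 hours/day
Rate = 40.8 units/hour

40.8 units/hour


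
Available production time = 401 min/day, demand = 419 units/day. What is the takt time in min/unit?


Formula: Takt Time = Available Production Time / Customer Demand
Takt = 401 min/day / 419 units/day
Takt = 0.96 min/unit

0.96 min/unit


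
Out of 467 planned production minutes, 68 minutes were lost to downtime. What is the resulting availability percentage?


Formula: Availability = (Planned Time - Downtime) / Planned Time * 100
Uptime = 467 - 68 = 399 min
Availability = 399 / 467 * 100 = 85.4%

85.4%


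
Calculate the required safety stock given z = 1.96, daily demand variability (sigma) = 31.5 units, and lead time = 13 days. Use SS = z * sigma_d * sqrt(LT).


Formula: SS = z * sigma_d * sqrt(LT)
sqrt(LT) = sqrt(13) = 3.6056
SS = 1.96 * 31.5 * 3.6056
SS = 222.6 units

222.6 units


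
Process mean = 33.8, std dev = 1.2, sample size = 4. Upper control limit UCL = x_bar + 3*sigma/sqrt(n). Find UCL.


UCL = 33.8 + 3 * 1.2 / sqrt(4)

35.6


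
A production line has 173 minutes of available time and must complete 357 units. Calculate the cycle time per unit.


Formula: CT = Available Time / Number of Units
CT = 173 min / 357 units
CT = 0.48 min/unit

0.48 min/unit


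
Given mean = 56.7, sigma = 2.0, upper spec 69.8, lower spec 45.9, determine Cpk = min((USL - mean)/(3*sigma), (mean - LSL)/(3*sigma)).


Cpu = (69.8 - 56.7) / (3 * 2.0) = 2.18
Cpl = (56.7 - 45.9) / (3 * 2.0) = 1.8
Cpk = min(2.18, 1.8) = 1.8

1.8


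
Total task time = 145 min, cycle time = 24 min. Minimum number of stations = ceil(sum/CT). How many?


Formula: N_min = ceil(Sum of Task Times / Cycle Time)
N_min = ceil(145 min / 24 min) = ceil(6.0417)
N_min = 7 stations

7


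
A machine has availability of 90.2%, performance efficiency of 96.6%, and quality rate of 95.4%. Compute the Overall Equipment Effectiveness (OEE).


Formula: OEE = Availability * Performance * Quality / 10000
A * P = 90.2% * 96.6% / 100 = 87.13%
OEE = 87.13% * 95.4% / 100 = 83.1%

83.1%


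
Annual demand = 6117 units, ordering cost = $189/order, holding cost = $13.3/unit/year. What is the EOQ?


Formula: EOQ = sqrt(2 * D * S / H)
Numerator: 2 * 6117 * 189 = 2312226
2DS/H = 2312226 / 13.3 = 173851.6
EOQ = sqrt(173851.6) = 417.0 units

417.0 units


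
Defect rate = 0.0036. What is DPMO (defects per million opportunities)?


DPMO = defect_rate * 1000000 = 0.0036 * 1000000

3600


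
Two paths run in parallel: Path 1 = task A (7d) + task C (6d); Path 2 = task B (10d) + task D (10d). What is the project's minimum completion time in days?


Path 1 = 7 + 6 = 13 days
Path 2 = 10 + 10 = 20 days
Duration = max(13, 20) = 20 days

20 days


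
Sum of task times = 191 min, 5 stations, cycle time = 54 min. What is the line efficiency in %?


Formula: Efficiency = Sum of Task Times / (N_stations * CT) * 100
Total station capacity = 5 stations * 54 min = 270 min
Efficiency = 191 / 270 * 100 = 70.7%

70.7%


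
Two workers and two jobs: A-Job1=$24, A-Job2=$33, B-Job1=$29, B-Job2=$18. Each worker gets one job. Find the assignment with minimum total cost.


Option 1: A->1 + B->2 = $24 + $18 = $42
Option 2: A->2 + B->1 = $33 + $29 = $62
Min cost = min($42, $62) = $42

$42


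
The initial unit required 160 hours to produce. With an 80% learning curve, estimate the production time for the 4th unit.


Formula: T_n = T_1 * (learning_rate)^(log2(n)) where learning_rate = rate/100
Doublings = log2(4) = 2
T_n = 160 * 0.8^2
T_n = 160 * 0.64 = 102.4 hours

102.4 hours


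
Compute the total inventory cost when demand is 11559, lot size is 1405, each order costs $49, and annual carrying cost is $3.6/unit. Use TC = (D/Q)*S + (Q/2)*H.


TC = 11559/1405 * 49 + 1405/2 * 3.6

$2932.13


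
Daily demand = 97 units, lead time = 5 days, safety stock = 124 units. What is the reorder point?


Formula: ROP = (Daily Demand * Lead Time) + Safety Stock
Demand during lead time = 97 * 5 = 485 units
ROP = 485 + 124 = 609 units

609 units


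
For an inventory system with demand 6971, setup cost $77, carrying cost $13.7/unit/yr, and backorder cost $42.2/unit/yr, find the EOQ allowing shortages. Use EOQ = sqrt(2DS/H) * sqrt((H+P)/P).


Formula: EOQ* = sqrt(2DS/H) * sqrt((H+P)/P)
Base EOQ = sqrt(2*6971*77/13.7) = 279.93 units
Correction = sqrt((13.7+42.2)/42.2) = 1.15093
EOQ* = 279.93 * 1.15093 = 322.2 units

322.2 units


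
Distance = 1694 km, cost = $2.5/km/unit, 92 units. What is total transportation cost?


TC = dist * cost * units = 1694 * 2.5 * 92 = $389620.00

$389620.00


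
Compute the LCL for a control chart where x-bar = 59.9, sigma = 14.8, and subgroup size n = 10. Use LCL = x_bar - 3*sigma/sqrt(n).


LCL = 59.9 - 3 * 14.8 / sqrt(10)

45.86


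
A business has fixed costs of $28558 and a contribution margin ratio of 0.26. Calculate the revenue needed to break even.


Formula: BER = Fixed Costs / Contribution Margin Ratio
BER = $28558 / 0.26
BER = $109838.46 (to the nearest cent)

$109838.46


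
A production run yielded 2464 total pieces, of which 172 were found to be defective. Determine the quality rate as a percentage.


Formula: Quality Rate = Good Pieces / Total Pieces * 100
Good pieces = 2464 - 172 = 2292
QR = 2292 / 2464 * 100 = 93.0%

93.0%


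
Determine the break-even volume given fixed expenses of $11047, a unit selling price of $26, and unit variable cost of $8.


Formula: BEQ = Fixed Costs / (Price - Variable Cost)
Contribution margin = $26 - $8 = $18/unit
BEQ = ceil($11047 / $18/unit) = ceil(613.72) = 614 units

614 units


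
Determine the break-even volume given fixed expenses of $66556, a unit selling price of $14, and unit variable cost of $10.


Formula: BEQ = Fixed Costs / (Price - Variable Cost)
Contribution margin = $14 - $10 = $4/unit
BEQ = ceil($66556 / $4/unit) = ceil(16639.0) = 16639 units

16639 units


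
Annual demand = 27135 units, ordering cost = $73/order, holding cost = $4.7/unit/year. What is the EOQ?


Formula: EOQ = sqrt(2 * D * S / H)
Numerator: 2 * 27135 * 73 = 3961710
2DS/H = 3961710 / 4.7 = 842917.0
EOQ = sqrt(842917.0) = 918.1 units

918.1 units


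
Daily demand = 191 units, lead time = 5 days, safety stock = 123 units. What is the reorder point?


Formula: ROP = (Daily Demand * Lead Time) + Safety Stock
Demand during lead time = 191 * 5 = 955 units
ROP = 955 + 123 = 1078 units

1078 units


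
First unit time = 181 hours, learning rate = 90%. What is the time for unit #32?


Formula: T_n = T_1 * (learning_rate)^(log2(n)) where learning_rate = rate/100
Doublings = log2(32) = 5
T_n = 181 * 0.9^5
T_n = 181 * 0.5905 = 106.9 hours

106.9 hours


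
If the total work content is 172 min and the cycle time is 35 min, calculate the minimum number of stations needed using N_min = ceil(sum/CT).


Formula: N_min = ceil(Sum of Task Times / Cycle Time)
N_min = ceil(172 min / 35 min) = ceil(4.9143)
N_min = 5 stations

5


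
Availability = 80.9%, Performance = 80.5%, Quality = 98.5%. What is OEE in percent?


Formula: OEE = Availability * Performance * Quality / 10000
A * P = 80.9% * 80.5% / 100 = 65.12%
OEE = 65.12% * 98.5% / 100 = 64.1%

64.1%


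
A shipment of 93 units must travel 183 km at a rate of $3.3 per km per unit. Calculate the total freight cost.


TC = dist * cost * units = 183 * 3.3 * 93 = $56162.70

$56162.70


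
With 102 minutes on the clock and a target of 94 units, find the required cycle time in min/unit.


Formula: CT = Available Time / Number of Units
CT = 102 min / 94 units
CT = 1.09 min/unit

1.09 min/unit


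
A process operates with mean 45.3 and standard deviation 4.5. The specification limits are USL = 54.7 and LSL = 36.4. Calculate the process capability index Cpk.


Cpu = (54.7 - 45.3) / (3 * 4.5) = 0.7
Cpl = (45.3 - 36.4) / (3 * 4.5) = 0.66
Cpk = min(0.7, 0.66) = 0.66

0.66


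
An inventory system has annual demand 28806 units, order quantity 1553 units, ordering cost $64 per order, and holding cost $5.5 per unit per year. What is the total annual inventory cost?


TC = 28806/1553 * 64 + 1553/2 * 5.5

$5457.86


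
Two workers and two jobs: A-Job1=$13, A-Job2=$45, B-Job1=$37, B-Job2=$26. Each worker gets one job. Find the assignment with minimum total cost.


Option 1: A->1 + B->2 = $13 + $26 = $39
Option 2: A->2 + B->1 = $45 + $37 = $82
Min cost = min($39, $82) = $39

$39


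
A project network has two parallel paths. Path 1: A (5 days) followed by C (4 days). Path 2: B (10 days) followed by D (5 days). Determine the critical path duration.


Path 1 = 5 + 4 = 9 days
Path 2 = 10 + 5 = 15 days
Duration = max(9, 15) = 15 days

15 days


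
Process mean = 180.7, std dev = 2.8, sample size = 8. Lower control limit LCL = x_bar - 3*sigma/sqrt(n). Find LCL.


LCL = 180.7 - 3 * 2.8 / sqrt(8)

177.73


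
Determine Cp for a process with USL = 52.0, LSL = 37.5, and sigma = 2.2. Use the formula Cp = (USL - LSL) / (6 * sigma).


Cp = (52.0 - 37.5) / (6 * 2.2)

1.1


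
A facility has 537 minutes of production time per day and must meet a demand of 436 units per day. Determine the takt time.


Formula: Takt Time = Available Production Time / Customer Demand
Takt = 537 min/day / 436 units/day
Takt = 1.23 min/unit

1.23 min/unit


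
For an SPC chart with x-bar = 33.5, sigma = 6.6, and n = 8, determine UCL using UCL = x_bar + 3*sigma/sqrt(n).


UCL = 33.5 + 3 * 6.6 / sqrt(8)

40.5


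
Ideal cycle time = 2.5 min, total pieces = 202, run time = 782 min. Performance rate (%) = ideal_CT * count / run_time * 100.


Formula: Performance = (Ideal CT * Total Count) / Run Time * 100
Ideal output time = 2.5 * 202 = 505.0 min
Performance = 505.0 / 782 * 100 = 64.6%

64.6%


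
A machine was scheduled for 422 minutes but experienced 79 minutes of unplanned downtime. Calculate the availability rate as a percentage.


Formula: Availability = (Planned Time - Downtime) / Planned Time * 100
Uptime = 422 - 79 = 343 min
Availability = 343 / 422 * 100 = 81.3%

81.3%


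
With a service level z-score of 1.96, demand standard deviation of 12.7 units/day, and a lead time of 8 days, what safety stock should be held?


Formula: SS = z * sigma_d * sqrt(LT)
sqrt(LT) = sqrt(8) = 2.8284
SS = 1.96 * 12.7 * 2.8284
SS = 70.4 units

70.4 units


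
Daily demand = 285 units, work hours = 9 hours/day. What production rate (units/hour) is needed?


Formula: Production Rate = Daily Demand / Available Hours
Rate = 285 units/day / 9 hours/day
Rate = 31.7 units/hour

31.7 units/hour


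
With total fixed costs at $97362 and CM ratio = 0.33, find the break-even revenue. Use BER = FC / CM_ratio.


Formula: BER = Fixed Costs / Contribution Margin Ratio
BER = $97362 / 0.33
BER = $295036.36 (to the nearest cent)

$295036.36


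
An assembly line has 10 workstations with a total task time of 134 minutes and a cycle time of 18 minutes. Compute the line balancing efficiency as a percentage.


Formula: Efficiency = Sum of Task Times / (N_stations * CT) * 100
Total station capacity = 10 stations * 18 min = 180 min
Efficiency = 134 / 180 * 100 = 74.4%

74.4%


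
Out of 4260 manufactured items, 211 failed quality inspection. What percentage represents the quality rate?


Formula: Quality Rate = Good Pieces / Total Pieces * 100
Good pieces = 4260 - 211 = 4049
QR = 4049 / 4260 * 100 = 95.0%

95.0%


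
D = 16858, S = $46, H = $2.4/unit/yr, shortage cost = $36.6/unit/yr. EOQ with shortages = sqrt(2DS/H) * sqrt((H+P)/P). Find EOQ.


Formula: EOQ* = sqrt(2DS/H) * sqrt((H+P)/P)
Base EOQ = sqrt(2*16858*46/2.4) = 803.88 units
Correction = sqrt((2.4+36.6)/36.6) = 1.03227
EOQ* = 803.88 * 1.03227 = 829.8 units

829.8 units


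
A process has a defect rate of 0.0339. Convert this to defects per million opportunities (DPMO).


DPMO = defect_rate * 1000000 = 0.0339 * 1000000

33900


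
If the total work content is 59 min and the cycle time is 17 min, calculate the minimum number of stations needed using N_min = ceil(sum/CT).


Formula: N_min = ceil(Sum of Task Times / Cycle Time)
N_min = ceil(59 min / 17 min) = ceil(3.4706)
N_min = 4 stations

4


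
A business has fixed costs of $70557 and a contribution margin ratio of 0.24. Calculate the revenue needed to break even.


Formula: BER = Fixed Costs / Contribution Margin Ratio
BER = $70557 / 0.24
BER = $293987.50 (to the nearest cent)

$293987.50


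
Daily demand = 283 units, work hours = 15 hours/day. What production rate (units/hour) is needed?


Formula: Production Rate = Daily Demand / Available Hours
Rate = 283 units/day / 15 hours/day
Rate = 18.9 units/hour

18.9 units/hour


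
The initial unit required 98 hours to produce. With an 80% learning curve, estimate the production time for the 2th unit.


Formula: T_n = T_1 * (learning_rate)^(log2(n)) where learning_rate = rate/100
Doublings = log2(2) = 1
T_n = 98 * 0.8^1
T_n = 98 * 0.8 = 78.4 hours

78.4 hours


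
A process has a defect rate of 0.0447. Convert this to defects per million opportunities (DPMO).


DPMO = defect_rate * 1000000 = 0.0447 * 1000000

44700


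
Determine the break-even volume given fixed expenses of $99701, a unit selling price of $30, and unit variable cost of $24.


Formula: BEQ = Fixed Costs / (Price - Variable Cost)
Contribution margin = $30 - $24 = $6/unit
BEQ = ceil($99701 / $6/unit) = ceil(16616.83) = 16617 units

16617 units


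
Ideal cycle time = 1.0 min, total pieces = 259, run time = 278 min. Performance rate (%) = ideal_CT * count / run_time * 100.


Formula: Performance = (Ideal CT * Total Count) / Run Time * 100
Ideal output time = 1.0 * 259 = 259.0 min
Performance = 259.0 / 278 * 100 = 93.2%

93.2%


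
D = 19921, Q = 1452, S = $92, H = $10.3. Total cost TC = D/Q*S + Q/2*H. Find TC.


TC = 19921/1452 * 92 + 1452/2 * 10.3

$8740.01


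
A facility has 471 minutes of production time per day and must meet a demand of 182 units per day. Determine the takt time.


Formula: Takt Time = Available Production Time / Customer Demand
Takt = 471 min/day / 182 units/day
Takt = 2.59 min/unit

2.59 min/unit


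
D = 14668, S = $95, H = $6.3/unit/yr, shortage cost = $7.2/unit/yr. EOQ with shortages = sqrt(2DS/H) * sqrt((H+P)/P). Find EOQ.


Formula: EOQ* = sqrt(2DS/H) * sqrt((H+P)/P)
Base EOQ = sqrt(2*14668*95/6.3) = 665.11 units
Correction = sqrt((6.3+7.2)/7.2) = 1.36931
EOQ* = 665.11 * 1.36931 = 910.7 units

910.7 units


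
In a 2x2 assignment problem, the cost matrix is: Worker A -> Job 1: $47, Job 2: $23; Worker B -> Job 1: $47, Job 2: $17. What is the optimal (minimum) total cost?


Option 1: A->1 + B->2 = $47 + $17 = $64
Option 2: A->2 + B->1 = $23 + $47 = $70
Min cost = min($64, $70) = $64

$64


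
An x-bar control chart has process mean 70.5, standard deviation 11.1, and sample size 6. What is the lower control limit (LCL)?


LCL = 70.5 - 3 * 11.1 / sqrt(6)

56.91


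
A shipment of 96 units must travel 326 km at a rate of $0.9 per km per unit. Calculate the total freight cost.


TC = dist * cost * units = 326 * 0.9 * 96 = $28166.40

$28166.40


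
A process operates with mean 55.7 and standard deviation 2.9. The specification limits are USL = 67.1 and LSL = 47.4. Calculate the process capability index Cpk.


Cpu = (67.1 - 55.7) / (3 * 2.9) = 1.31
Cpl = (55.7 - 47.4) / (3 * 2.9) = 0.95
Cpk = min(1.31, 0.95) = 0.95

0.95


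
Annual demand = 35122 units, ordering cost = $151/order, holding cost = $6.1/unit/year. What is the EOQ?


Formula: EOQ = sqrt(2 * D * S / H)
Numerator: 2 * 35122 * 151 = 10606844
2DS/H = 10606844 / 6.1 = 1738826.9
EOQ = sqrt(1738826.9) = 1318.6 units

1318.6 units


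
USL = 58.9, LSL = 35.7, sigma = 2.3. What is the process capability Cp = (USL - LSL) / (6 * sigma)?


Cp = (58.9 - 35.7) / (6 * 2.3)

1.68


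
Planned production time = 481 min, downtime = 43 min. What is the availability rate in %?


Formula: Availability = (Planned Time - Downtime) / Planned Time * 100
Uptime = 481 - 43 = 438 min
Availability = 438 / 481 * 100 = 91.1%

91.1%


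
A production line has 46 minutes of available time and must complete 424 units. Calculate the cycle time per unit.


Formula: CT = Available Time / Number of Units
CT = 46 min / 424 units
CT = 0.11 min/unit

0.11 min/unit


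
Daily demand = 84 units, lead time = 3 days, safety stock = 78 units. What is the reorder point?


Formula: ROP = (Daily Demand * Lead Time) + Safety Stock
Demand during lead time = 84 * 3 = 252 units
ROP = 252 + 78 = 330 units

330 units


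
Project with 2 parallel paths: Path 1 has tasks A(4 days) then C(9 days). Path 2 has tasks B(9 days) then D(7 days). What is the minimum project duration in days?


Path 1 = 4 + 9 = 13 days
Path 2 = 9 + 7 = 16 days
Duration = max(13, 16) = 16 days

16 days


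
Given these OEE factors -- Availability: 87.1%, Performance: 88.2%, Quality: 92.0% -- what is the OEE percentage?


Formula: OEE = Availability * Performance * Quality / 10000
A * P = 87.1% * 88.2% / 100 = 76.82%
OEE = 76.82% * 92.0% / 100 = 70.7%

70.7%


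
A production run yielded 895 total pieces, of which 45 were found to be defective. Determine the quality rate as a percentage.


Formula: Quality Rate = Good Pieces / Total Pieces * 100
Good pieces = 895 - 45 = 850
QR = 850 / 895 * 100 = 95.0%

95.0%


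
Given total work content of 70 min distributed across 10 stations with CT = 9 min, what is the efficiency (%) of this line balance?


Formula: Efficiency = Sum of Task Times / (N_stations * CT) * 100
Total station capacity = 10 stations * 9 min = 90 min
Efficiency = 70 / 90 * 100 = 77.8%

77.8%


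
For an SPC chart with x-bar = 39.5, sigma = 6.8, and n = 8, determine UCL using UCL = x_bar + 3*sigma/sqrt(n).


UCL = 39.5 + 3 * 6.8 / sqrt(8)

46.71


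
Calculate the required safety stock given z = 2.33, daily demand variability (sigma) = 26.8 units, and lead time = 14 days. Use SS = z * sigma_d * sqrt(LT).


Formula: SS = z * sigma_d * sqrt(LT)
sqrt(LT) = sqrt(14) = 3.7417
SS = 2.33 * 26.8 * 3.7417
SS = 233.6 units

233.6 units
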